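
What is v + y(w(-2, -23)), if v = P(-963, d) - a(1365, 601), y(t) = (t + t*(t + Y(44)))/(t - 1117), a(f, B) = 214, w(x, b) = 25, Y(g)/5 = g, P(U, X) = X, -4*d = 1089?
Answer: -179045/364 ≈ -491.88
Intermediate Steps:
d = -1089/4 (d = -¼*1089 = -1089/4 ≈ -272.25)
Y(g) = 5*g
y(t) = (t + t*(220 + t))/(-1117 + t) (y(t) = (t + t*(t + 5*44))/(t - 1117) = (t + t*(t + 220))/(-1117 + t) = (t + t*(220 + t))/(-1117 + t))
v = -1945/4 (v = -1089/4 - 1*214 = -1089/4 - 214 = -1945/4 ≈ -486.25)
v + y(w(-2, -23)) = -1945/4 + 25*(221 + 25)/(-1117 + 25) = -1945/4 + 25*246/(-1092) = -1945/4 + 25*(-1/1092)*246 = -1945/4 - 1025/182 = -179045/364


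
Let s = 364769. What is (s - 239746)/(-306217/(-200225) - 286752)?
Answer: -25032730175/57414612983 ≈ -0.43600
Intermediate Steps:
(s - 239746)/(-306217/(-200225) - 286752) = (364769 - 239746)/(-306217/(-200225) - 286752) = 125023/(-306217*(-1/200225) - 286752) = 125023/(306217/200225 - 286752) = 125023/(-57414612983/200225) = 125023*(-200225/57414612983) = -25032730175/57414612983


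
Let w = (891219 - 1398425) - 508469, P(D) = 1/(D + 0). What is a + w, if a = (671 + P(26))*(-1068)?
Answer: -22520473/13 ≈ -1.7323e+6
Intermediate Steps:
P(D) = 1/D
a = -9316698/13 (a = (671 + 1/26)*(-1068) = (17447/26)*(-1068) = -9316698/13 ≈ -7.1667e+5)
w = -1015675 (w = -507206 - 508469 = -1015675)
a + w = -9316698/13 - 1015675 = -22520473/13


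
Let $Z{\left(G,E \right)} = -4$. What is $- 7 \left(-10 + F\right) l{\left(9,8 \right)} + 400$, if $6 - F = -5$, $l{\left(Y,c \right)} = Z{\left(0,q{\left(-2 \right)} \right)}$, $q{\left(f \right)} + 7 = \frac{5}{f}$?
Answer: $428$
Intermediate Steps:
$q{\left(f \right)} = -7 + \frac{5}{f}$
$l{\left(Y,c \right)} = -4$
$F = 11$ ($F = 6 - -5 = 6 + 5 = 11$)
$- 7 \left(-10 + F\right) l{\left(9,8 \right)} + 400 = - 7 \left(-10 + 11\right) \left(-4\right) + 400 = \left(-7\right) 1 \left(-4\right) + 400 = \left(-7\right) \left(-4\right) + 400 = 28 + 400 = 428$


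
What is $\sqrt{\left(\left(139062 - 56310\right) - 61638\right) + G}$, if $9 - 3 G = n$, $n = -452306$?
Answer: $\frac{\sqrt{1546971}}{3} \approx 414.59$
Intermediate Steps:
$G = \frac{452315}{3}$ ($G = 3 - - \frac{452306}{3} = 3 + \frac{452306}{3} = \frac{452315}{3} \approx 1.5077 \cdot 10^{5}$)
$\sqrt{\left(\left(139062 - 56310\right) - 61638\right) + G} = \sqrt{\left(\left(139062 - 56310\right) - 61638\right) + \frac{452315}{3}} = \sqrt{\left(82752 - 61638\right) + \frac{452315}{3}} = \sqrt{21114 + \frac{452315}{3}} = \sqrt{\frac{515657}{3}} = \frac{\sqrt{1546971}}{3}$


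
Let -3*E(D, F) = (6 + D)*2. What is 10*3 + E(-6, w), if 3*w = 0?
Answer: 30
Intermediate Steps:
w = 0 (w = (1/3)*0 = 0)
E(D, F) = -4 - 2*D/3 (E(D, F) = -(6 + D)*2/3 = -(12 + 2*D)/3 = -4 - 2*D/3)
10*3 + E(-6, w) = 10*3 + (-4 - 2/3*(-6)) = 30 + (-4 + 4) = 30 + 0 = 30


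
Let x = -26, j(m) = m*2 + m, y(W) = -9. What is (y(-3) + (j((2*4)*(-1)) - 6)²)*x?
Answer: -23166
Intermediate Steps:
j(m) = 3*m (j(m) = 2*m + m = 3*m)
(y(-3) + (j((2*4)*(-1)) - 6)²)*x = (-9 + (3*((2*4)*(-1)) - 6)²)*(-26) = (-9 + (3*(8*(-1)) - 6)²)*(-26) = (-9 + (3*(-8) - 6)²)*(-26) = (-9 + (-24 - 6)²)*(-26) = (-9 + (-30)²)*(-26) = (-9 + 900)*(-26) = 891*(-26) = -23166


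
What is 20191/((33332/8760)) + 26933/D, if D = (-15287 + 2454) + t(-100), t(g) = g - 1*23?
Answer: 572667732551/107962348 ≈ 5304.3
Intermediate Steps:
t(g) = -23 + g (t(g) = g - 23 = -23 + g)
D = -12956 (D = (-15287 + 2454) + (-23 - 100) = -12833 - 123 = -12956)
20191/((33332/8760)) + 26933/D = 20191/((33332/8760)) + 26933/(-12956) = 20191/((33332*(1/8760))) + 26933*(-1/12956) = 20191/(8333/2190) - 26933/12956 = 20191*(2190/8333) - 26933/12956 = 44218290/8333 - 26933/12956 = 572667732551/107962348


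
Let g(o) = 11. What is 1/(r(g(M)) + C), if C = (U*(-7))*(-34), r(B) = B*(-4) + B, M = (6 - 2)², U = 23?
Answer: 1/5441 ≈ 0.00018379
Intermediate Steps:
M = 16 (M = 4² = 16)
r(B) = -3*B (r(B) = -4*B + B = -3*B)
C = 5474 (C = (23*(-7))*(-34) = -161*(-34) = 5474)
1/(r(g(M)) + C) = 1/(-3*11 + 5474) = 1/(-33 + 5474) = 1/5441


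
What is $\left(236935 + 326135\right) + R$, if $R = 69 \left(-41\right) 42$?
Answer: $444252$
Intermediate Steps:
$R = -118818$ ($R = \left(-2829\right) 42 = -118818$)
$\left(236935 + 326135\right) + R = \left(236935 + 326135\right) - 118818 = 563070 - 118818 = 444252$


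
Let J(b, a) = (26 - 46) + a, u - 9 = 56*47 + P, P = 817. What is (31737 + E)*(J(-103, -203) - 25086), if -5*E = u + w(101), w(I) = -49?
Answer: -3929880284/5 ≈ -7.8598e+8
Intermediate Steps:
u = 3458 (u = 9 + (56*47 + 817) = 9 + (2632 + 817) = 9 + 3449 = 3458)
E = -3409/5 (E = -(3458 - 49)/5 = -⅕*3409 = -3409/5 ≈ -681.80)
J(b, a) = -20 + a
(31737 + E)*(J(-103, -203) - 25086) = (31737 - 3409/5)*((-20 - 203) - 25086) = 155276*(-223 - 25086)/5 = (155276/5)*(-25309) = -3929880284/5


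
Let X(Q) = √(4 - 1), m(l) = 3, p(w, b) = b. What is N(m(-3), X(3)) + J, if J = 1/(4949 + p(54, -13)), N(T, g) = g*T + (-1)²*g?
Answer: 1/4936 + 4*√3 ≈ 6.9284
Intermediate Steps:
X(Q) = √3
N(T, g) = g + T*g (N(T, g) = T*g + 1*g = T*g + g = g + T*g)
J = 1/4936 (J = 1/(4949 - 13) = 1/4936 ≈ 0.00020259)
N(m(-3), X(3)) + J = √3*(1 + 3) + 1/4936 = √3*4 + 1/4936 = 4*√3 + 1/4936 = 1/4936 + 4*√3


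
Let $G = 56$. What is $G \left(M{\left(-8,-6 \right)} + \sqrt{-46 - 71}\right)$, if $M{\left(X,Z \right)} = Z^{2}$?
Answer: $2016 + 168 i \sqrt{13} \approx 2016.0 + 605.73 i$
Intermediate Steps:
$G \left(M{\left(-8,-6 \right)} + \sqrt{-46 - 71}\right) = 56 \left(\left(-6\right)^{2} + \sqrt{-46 - 71}\right) = 56 \left(36 + \sqrt{-117}\right) = 56 \left(36 + 3 i \sqrt{13}\right) = 2016 + 168 i \sqrt{13}$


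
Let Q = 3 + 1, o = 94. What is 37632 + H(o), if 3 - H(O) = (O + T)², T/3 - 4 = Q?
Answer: 23711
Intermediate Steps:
Q = 4
T = 24 (T = 12 + 3*4 = 12 + 12 = 24)
H(O) = 3 - (24 + O)² (H(O) = 3 - (O + 24)² = 3 - (24 + O)²)
37632 + H(o) = 37632 + (3 - (24 + 94)²) = 37632 + (3 - 1*118²) = 37632 + (3 - 1*13924) = 37632 + (3 - 13924) = 37632 - 13921 = 23711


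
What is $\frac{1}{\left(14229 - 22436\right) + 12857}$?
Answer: $\frac{1}{4650} \approx 0.00021505$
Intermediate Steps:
$\frac{1}{\left(14229 - 22436\right) + 12857} = \frac{1}{-8207 + 12857} = \frac{1}{4650}$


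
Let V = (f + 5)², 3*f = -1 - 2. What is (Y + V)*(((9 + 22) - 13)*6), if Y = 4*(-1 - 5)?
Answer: -864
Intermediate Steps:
Y = -24 (Y = 4*(-6) = -24)
f = -1 (f = (-1 - 2)/3 = (⅓)*(-3) = -1)
V = 16 (V = (-1 + 5)² = 4² = 16)
(Y + V)*(((9 + 22) - 13)*6) = (-24 + 16)*(((9 + 22) - 13)*6) = -8*(31 - 13)*6 = -144*6 = -8*108 = -864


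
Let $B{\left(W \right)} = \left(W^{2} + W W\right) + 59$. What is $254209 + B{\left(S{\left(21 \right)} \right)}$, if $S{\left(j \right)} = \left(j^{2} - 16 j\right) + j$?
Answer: $286020$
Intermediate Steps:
$S{\left(j \right)} = j^{2} - 15 j$
$B{\left(W \right)} = 59 + 2 W^{2}$ ($B{\left(W \right)} = \left(W^{2} + W^{2}\right) + 59 = 2 W^{2} + 59 = 59 + 2 W^{2}$)
$254209 + B{\left(S{\left(21 \right)} \right)} = 254209 + \left(59 + 2 \left(21 \left(-15 + 21\right)\right)^{2}\right) = 254209 + \left(59 + 2 \left(21 \cdot 6\right)^{2}\right) = 254209 + \left(59 + 2 \cdot 126^{2}\right) = 254209 + \left(59 + 2 \cdot 15876\right) = 254209 + \left(59 + 31752\right) = 254209 + 31811 = 286020$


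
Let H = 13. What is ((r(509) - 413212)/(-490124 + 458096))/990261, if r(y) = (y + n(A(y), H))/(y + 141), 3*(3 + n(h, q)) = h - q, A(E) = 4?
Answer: 29843033/2290605727800 ≈ 1.3028e-5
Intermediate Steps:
n(h, q) = -3 - q/3 + h/3 (n(h, q) = -3 + (h - q)/3 = -3 + (-q/3 + h/3) = -3 - q/3 + h/3)
r(y) = (-6 + y)/(141 + y) (r(y) = (y + (-3 - ⅓*13 + (⅓)*4))/(y + 141) = (y + (-3 - 13/3 + 4/3))/(141 + y) = (y - 6)/(141 + y) = (-6 + y)/(141 + y))
((r(509) - 413212)/(-490124 + 458096))/990261 = (((-6 + 509)/(141 + 509) - 413212)/(-490124 + 458096))/990261 = ((503/650 - 413212)/(-32028))*(1/990261) = (((1/650)*503 - 413212)*(-1/32028))*(1/990261) = ((503/650 - 413212)*(-1/32028))*(1/990261) = -268587297/650*(-1/32028)*(1/990261) = (89529099/6939400)*(1/990261) = 29843033/2290605727800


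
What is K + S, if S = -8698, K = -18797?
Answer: -27495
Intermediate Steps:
K + S = -18797 - 8698 = -27495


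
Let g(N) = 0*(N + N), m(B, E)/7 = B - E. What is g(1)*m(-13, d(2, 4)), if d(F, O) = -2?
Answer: 0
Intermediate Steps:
m(B, E) = -7*E + 7*B (m(B, E) = 7*(B - E) = -7*E + 7*B)
g(N) = 0 (g(N) = 0*(2*N) = 0)
g(1)*m(-13, d(2, 4)) = 0*(-7*(-2) + 7*(-13)) = 0*(14 - 91) = 0*(-77) = 0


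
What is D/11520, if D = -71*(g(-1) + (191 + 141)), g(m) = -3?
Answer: -23359/11520 ≈ -2.0277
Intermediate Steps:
D = -23359 (D = -71*(-3 + (191 + 141)) = -71*(-3 + 332) = -71*329 = -23359)
D/11520 = -23359/11520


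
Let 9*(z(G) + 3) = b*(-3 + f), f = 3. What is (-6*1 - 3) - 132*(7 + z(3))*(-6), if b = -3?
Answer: 3159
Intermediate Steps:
z(G) = -3 (z(G) = -3 + (-3*(-3 + 3))/9 = -3 + (-3*0)/9 = -3 + (1/9)*0 = -3 + 0 = -3)
(-6*1 - 3) - 132*(7 + z(3))*(-6) = (-6*1 - 3) - 132*(7 - 3)*(-6) = (-6 - 3) - 528*(-6) = -9 - 132*(-24) = -9 + 3168 = 3159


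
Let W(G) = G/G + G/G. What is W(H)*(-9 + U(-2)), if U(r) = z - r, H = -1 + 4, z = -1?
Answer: -16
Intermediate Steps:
H = 3
U(r) = -1 - r
W(G) = 2 (W(G) = 1 + 1 = 2)
W(H)*(-9 + U(-2)) = 2*(-9 + (-1 - 1*(-2))) = 2*(-9 + (-1 + 2)) = 2*(-9 + 1) = 2*(-8) = -16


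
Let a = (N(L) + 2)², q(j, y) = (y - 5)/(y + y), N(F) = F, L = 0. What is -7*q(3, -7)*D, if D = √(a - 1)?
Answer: -6*√3 ≈ -10.392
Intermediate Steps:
q(j, y) = (-5 + y)/(2*y) (q(j, y) = (-5 + y)/((2*y)) = (-5 + y)*(1/(2*y)) = (-5 + y)/(2*y))
a = 4 (a = (0 + 2)² = 2² = 4)
D = √3 (D = √(4 - 1) = √3 ≈ 1.7320)
-7*q(3, -7)*D = -7*(½)*(-5 - 7)/(-7)*√3 = -7*(½)*(-⅐)*(-12)*√3 = -6*√3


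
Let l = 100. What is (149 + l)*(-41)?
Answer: -10209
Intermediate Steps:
(149 + l)*(-41) = (149 + 100)*(-41) = 249*(-41) = -10209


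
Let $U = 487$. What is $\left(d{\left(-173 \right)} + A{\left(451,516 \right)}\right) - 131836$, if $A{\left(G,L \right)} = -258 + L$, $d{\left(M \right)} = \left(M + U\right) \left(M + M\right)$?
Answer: $-240222$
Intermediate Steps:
$d{\left(M \right)} = 2 M \left(487 + M\right)$ ($d{\left(M \right)} = \left(M + 487\right) \left(M + M\right) = \left(487 + M\right) 2 M = 2 M \left(487 + M\right)$)
$\left(d{\left(-173 \right)} + A{\left(451,516 \right)}\right) - 131836 = \left(2 \left(-173\right) \left(487 - 173\right) + \left(-258 + 516\right)\right) - 131836 = \left(2 \left(-173\right) 314 + 258\right) - 131836 = \left(-108644 + 258\right) - 131836 = -108386 - 131836 = -240222$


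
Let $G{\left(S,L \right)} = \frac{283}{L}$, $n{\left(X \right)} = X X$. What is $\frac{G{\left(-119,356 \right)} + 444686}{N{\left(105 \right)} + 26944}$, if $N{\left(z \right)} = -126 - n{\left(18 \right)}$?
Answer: $\frac{158308499}{9431864} \approx 16.784$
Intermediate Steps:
$n{\left(X \right)} = X^{2}$
$N{\left(z \right)} = -450$ ($N{\left(z \right)} = -126 - 18^{2} = -126 - 324 = -450$)
$\frac{G{\left(-119,356 \right)} + 444686}{N{\left(105 \right)} + 26944} = \frac{\frac{283}{356} + 444686}{-450 + 26944} = \frac{283 \cdot \frac{1}{356} + 444686}{26494} = \left(\frac{283}{356} + 444686\right) \frac{1}{26494} = \frac{158308499}{356} \cdot \frac{1}{26494} = \frac{158308499}{9431864}$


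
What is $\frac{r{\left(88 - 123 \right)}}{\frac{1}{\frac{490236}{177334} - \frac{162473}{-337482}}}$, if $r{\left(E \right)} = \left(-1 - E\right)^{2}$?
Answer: $\frac{56140507880126}{14961758247} \approx 3752.3$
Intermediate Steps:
$\frac{r{\left(88 - 123 \right)}}{\frac{1}{\frac{490236}{177334} - \frac{162473}{-337482}}} = \frac{\left(1 + \left(88 - 123\right)\right)^{2}}{\frac{1}{\frac{490236}{177334} - \frac{162473}{-337482}}} = \frac{\left(1 - 35\right)^{2}}{\frac{1}{490236 \cdot \frac{1}{177334} - - \frac{162473}{337482}}} = \frac{\left(-34\right)^{2}}{\frac{1}{\frac{245118}{88667} + \frac{162473}{337482}}} = \frac{1156}{\frac{1}{\frac{97128906367}{29923516494}}} = \frac{1156}{\frac{29923516494}{97128906367}} = 1156 \cdot \frac{97128906367}{29923516494} = \frac{56140507880126}{14961758247}$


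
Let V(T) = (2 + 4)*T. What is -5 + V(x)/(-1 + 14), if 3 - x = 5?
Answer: -77/13 ≈ -5.9231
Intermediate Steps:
x = -2 (x = 3 - 1*5 = 3 - 5 = -2)
V(T) = 6*T
-5 + V(x)/(-1 + 14) = -5 + (6*(-2))/(-1 + 14) = -5 - 12/13 = -77/13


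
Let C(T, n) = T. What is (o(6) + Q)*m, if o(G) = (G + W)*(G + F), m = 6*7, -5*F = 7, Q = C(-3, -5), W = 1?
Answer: 6132/5 ≈ 1226.4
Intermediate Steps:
Q = -3
F = -7/5 (F = -1/5*7 = -7/5 ≈ -1.4000)
m = 42
o(G) = (1 + G)*(-7/5 + G) (o(G) = (G + 1)*(G - 7/5) = (1 + G)*(-7/5 + G))
(o(6) + Q)*m = ((-7/5 + 6**2 - 2/5*6) - 3)*42 = ((-7/5 + 36 - 12/5) - 3)*42 = (161/5 - 3)*42 = (146/5)*42 = 6132/5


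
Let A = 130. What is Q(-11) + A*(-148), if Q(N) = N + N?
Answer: -19262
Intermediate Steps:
Q(N) = 2*N
Q(-11) + A*(-148) = 2*(-11) + 130*(-148) = -22 - 19240 = -19262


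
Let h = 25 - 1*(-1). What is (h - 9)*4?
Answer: 68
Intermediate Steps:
h = 26 (h = 25 + 1 = 26)
(h - 9)*4 = (26 - 9)*4 = 17*4 = 68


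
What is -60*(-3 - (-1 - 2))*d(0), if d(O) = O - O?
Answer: 0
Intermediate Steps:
d(O) = 0
-60*(-3 - (-1 - 2))*d(0) = -60*(-3 - (-1 - 2))*0 = -60*(-3 - 1*(-3))*0 = -60*(-3 + 3)*0 = -0*0 = -60*0 = 0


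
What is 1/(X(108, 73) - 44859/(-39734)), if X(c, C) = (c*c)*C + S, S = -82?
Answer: 39734/33829175119 ≈ 1.1745e-6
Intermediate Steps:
X(c, C) = -82 + C*c² (X(c, C) = (c*c)*C - 82 = c²*C - 82 = C*c² - 82 = -82 + C*c²)
1/(X(108, 73) - 44859/(-39734)) = 1/((-82 + 73*108²) - 44859/(-39734)) = 1/((-82 + 73*11664) - 44859*(-1/39734)) = 1/((-82 + 851472) + 44859/39734) = 1/(851390 + 44859/39734) = 1/(33829175119/39734) = 39734/33829175119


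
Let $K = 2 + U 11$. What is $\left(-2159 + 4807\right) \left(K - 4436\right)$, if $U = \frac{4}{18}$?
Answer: $- \frac{105612832}{9} \approx -1.1735 \cdot 10^{7}$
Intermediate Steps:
$U = \frac{2}{9}$ ($U = 4 \cdot \frac{1}{18} = \frac{2}{9} \approx 0.22222$)
$K = \frac{40}{9}$ ($K = 2 + \frac{2}{9} \cdot 11 = 2 + \frac{22}{9} = \frac{40}{9} \approx 4.4444$)
$\left(-2159 + 4807\right) \left(K - 4436\right) = \left(-2159 + 4807\right) \left(\frac{40}{9} - 4436\right) = 2648 \left(- \frac{39884}{9}\right) = - \frac{105612832}{9}$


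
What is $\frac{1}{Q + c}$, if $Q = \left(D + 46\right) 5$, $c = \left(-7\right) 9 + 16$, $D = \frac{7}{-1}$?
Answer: $\frac{1}{148} \approx 0.0067568$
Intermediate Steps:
$D = -7$ ($D = 7 \left(-1\right) = -7$)
$c = -47$ ($c = -63 + 16 = -47$)
$Q = 195$ ($Q = \left(-7 + 46\right) 5 = 39 \cdot 5 = 195$)
$\frac{1}{Q + c} = \frac{1}{195 - 47} = \frac{1}{148}$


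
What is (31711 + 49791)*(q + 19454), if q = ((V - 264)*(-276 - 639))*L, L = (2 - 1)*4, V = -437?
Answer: 210691961228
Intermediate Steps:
L = 4 (L = 1*4 = 4)
q = 2565660 (q = ((-437 - 264)*(-276 - 639))*4 = -701*(-915)*4 = 641415*4 = 2565660)
(31711 + 49791)*(q + 19454) = (31711 + 49791)*(2565660 + 19454) = 81502*2585114 = 210691961228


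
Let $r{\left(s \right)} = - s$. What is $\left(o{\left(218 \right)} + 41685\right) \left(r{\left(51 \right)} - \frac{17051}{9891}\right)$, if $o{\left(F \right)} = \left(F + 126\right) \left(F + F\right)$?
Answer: $- \frac{99953850148}{9891} \approx -1.0106 \cdot 10^{7}$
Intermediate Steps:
$o{\left(F \right)} = 2 F \left(126 + F\right)$ ($o{\left(F \right)} = \left(126 + F\right) 2 F = 2 F \left(126 + F\right)$)
$\left(o{\left(218 \right)} + 41685\right) \left(r{\left(51 \right)} - \frac{17051}{9891}\right) = \left(2 \cdot 218 \left(126 + 218\right) + 41685\right) \left(\left(-1\right) 51 - \frac{17051}{9891}\right) = \left(2 \cdot 218 \cdot 344 + 41685\right) \left(-51 - \frac{17051}{9891}\right) = \left(149984 + 41685\right) \left(-51 - \frac{17051}{9891}\right) = 191669 \left(- \frac{521492}{9891}\right) = - \frac{99953850148}{9891}$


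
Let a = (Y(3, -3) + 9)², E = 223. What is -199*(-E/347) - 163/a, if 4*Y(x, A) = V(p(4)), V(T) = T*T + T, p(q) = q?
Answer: 8641331/68012 ≈ 127.06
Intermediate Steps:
V(T) = T + T² (V(T) = T² + T = T + T²)
Y(x, A) = 5 (Y(x, A) = (4*(1 + 4))/4 = (4*5)/4 = (¼)*20 = 5)
a = 196 (a = (5 + 9)² = 14² = 196)
-199*(-E/347) - 163/a = -199/((-347/223)) - 163/196 = -199/((-347*1/223)) - 163*1/196 = -199/(-347/223) - 163/196 = -199*(-223/347) - 163/196 = 44377/347 - 163/196 = 8641331/68012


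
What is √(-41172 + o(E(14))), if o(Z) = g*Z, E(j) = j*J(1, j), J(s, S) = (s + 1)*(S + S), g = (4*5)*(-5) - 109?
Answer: 2*I*√51257 ≈ 452.8*I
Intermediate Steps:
g = -209 (g = 20*(-5) - 109 = -100 - 109 = -209)
J(s, S) = 2*S*(1 + s) (J(s, S) = (1 + s)*(2*S) = 2*S*(1 + s))
E(j) = 4*j² (E(j) = j*(2*j*(1 + 1)) = j*(2*j*2) = j*(4*j) = 4*j²)
o(Z) = -209*Z
√(-41172 + o(E(14))) = √(-41172 - 836*14²) = √(-41172 - 836*196) = √(-41172 - 209*784) = √(-41172 - 163856) = √(-205028) = 2*I*√51257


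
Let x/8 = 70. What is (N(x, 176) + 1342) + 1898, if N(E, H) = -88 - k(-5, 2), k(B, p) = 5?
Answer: 3147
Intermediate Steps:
x = 560 (x = 8*70 = 560)
N(E, H) = -93 (N(E, H) = -88 - 1*5 = -88 - 5 = -93)
(N(x, 176) + 1342) + 1898 = (-93 + 1342) + 1898 = 1249 + 1898 = 3147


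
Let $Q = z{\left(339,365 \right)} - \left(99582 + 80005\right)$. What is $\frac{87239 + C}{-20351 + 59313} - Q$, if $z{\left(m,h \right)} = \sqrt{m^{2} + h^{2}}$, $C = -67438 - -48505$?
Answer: $\frac{499795500}{2783} - \sqrt{248146} \approx 1.7909 \cdot 10^{5}$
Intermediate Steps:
$C = -18933$ ($C = -67438 + 48505 = -18933$)
$z{\left(m,h \right)} = \sqrt{h^{2} + m^{2}}$
$Q = -179587 + \sqrt{248146}$ ($Q = \sqrt{365^{2} + 339^{2}} - \left(99582 + 80005\right) = \sqrt{133225 + 114921} - 179587 = \sqrt{248146} - 179587 = -179587 + \sqrt{248146} \approx -1.7909 \cdot 10^{5}$)
$\frac{87239 + C}{-20351 + 59313} - Q = \frac{87239 - 18933}{-20351 + 59313} - \left(-179587 + \sqrt{248146}\right) = \frac{68306}{38962} + \left(179587 - \sqrt{248146}\right) = 68306 \cdot \frac{1}{38962} + \left(179587 - \sqrt{248146}\right) = \frac{4879}{2783} + \left(179587 - \sqrt{248146}\right) = \frac{499795500}{2783} - \sqrt{248146}$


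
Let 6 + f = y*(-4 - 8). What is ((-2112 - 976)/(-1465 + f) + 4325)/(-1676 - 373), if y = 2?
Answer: -2156321/1021085 ≈ -2.1118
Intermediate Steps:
f = -30 (f = -6 + 2*(-4 - 8) = -6 + 2*(-12) = -6 - 24 = -30)
((-2112 - 976)/(-1465 + f) + 4325)/(-1676 - 373) = ((-2112 - 976)/(-1465 - 30) + 4325)/(-1676 - 373) = (-3088/(-1495) + 4325)/(-2049) = (-3088*(-1/1495) + 4325)*(-1/2049) = (3088/1495 + 4325)*(-1/2049) = (6468963/1495)*(-1/2049) = -2156321/1021085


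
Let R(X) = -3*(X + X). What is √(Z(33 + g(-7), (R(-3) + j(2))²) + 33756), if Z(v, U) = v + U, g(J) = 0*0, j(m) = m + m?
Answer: √34273 ≈ 185.13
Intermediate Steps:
j(m) = 2*m
g(J) = 0
R(X) = -6*X
Z(v, U) = U + v
√(Z(33 + g(-7), (R(-3) + j(2))²) + 33756) = √(((-6*(-3) + 2*2)² + (33 + 0)) + 33756) = √(((18 + 4)² + 33) + 33756) = √((22² + 33) + 33756) = √((484 + 33) + 33756) = √(517 + 33756) = √34273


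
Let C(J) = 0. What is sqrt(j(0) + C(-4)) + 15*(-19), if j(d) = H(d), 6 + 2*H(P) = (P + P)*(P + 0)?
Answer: -285 + I*sqrt(3) ≈ -285.0 + 1.732*I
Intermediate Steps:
H(P) = -3 + P**2 (H(P) = -3 + ((P + P)*(P + 0))/2 = -3 + ((2*P)*P)/2 = -3 + (2*P**2)/2 = -3 + P**2)
j(d) = -3 + d**2
sqrt(j(0) + C(-4)) + 15*(-19) = sqrt((-3 + 0**2) + 0) + 15*(-19) = sqrt((-3 + 0) + 0) - 285 = sqrt(-3 + 0) - 285 = sqrt(-3) - 285 = I*sqrt(3) - 285 = -285 + I*sqrt(3)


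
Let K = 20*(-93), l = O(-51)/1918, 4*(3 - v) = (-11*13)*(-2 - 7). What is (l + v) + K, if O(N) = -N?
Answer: -8357583/3836 ≈ -2178.7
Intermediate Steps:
v = -1275/4 (v = 3 - (-11*13)*(-2 - 7)/4 = 3 - (-143)*(-9)/4 = 3 - ¼*1287 = 3 - 1287/4 = -1275/4 ≈ -318.75)
l = 51/1918 (l = -1*(-51)/1918 = 51*(1/1918) = 51/1918 ≈ 0.026590)
K = -1860
(l + v) + K = (51/1918 - 1275/4) - 1860 = -1222623/3836 - 1860 = -8357583/3836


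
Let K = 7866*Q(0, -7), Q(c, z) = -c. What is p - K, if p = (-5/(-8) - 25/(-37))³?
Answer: 57066625/25934336 ≈ 2.2004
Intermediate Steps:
p = 57066625/25934336 (p = (-5*(-⅛) - 25*(-1/37))³ = (5/8 + 25/37)³ = (385/296)³ = 57066625/25934336 ≈ 2.2004)
K = 0 (K = 7866*(-1*0) = 7866*0 = 0)
p - K = 57066625/25934336 - 1*0 = 57066625/25934336 + 0 = 57066625/25934336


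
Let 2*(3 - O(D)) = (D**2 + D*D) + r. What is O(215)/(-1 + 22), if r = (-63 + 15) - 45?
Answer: -13193/6 ≈ -2198.8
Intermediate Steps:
r = -93 (r = -48 - 45 = -93)
O(D) = 99/2 - D**2 (O(D) = 3 - ((D**2 + D*D) - 93)/2 = 3 - ((D**2 + D**2) - 93)/2 = 3 - (2*D**2 - 93)/2 = 3 - (-93 + 2*D**2)/2 = 3 + (93/2 - D**2) = 99/2 - D**2)
O(215)/(-1 + 22) = (99/2 - 1*215**2)/(-1 + 22) = (99/2 - 1*46225)/21 = (99/2 - 46225)*(1/21) = -92351/2*1/21 = -13193/6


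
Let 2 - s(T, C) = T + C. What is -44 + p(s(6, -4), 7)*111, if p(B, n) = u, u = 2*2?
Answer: 400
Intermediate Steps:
s(T, C) = 2 - C - T (s(T, C) = 2 - (T + C) = 2 - (C + T) = 2 + (-C - T) = 2 - C - T)
u = 4
p(B, n) = 4
-44 + p(s(6, -4), 7)*111 = -44 + 4*111 = -44 + 444 = 400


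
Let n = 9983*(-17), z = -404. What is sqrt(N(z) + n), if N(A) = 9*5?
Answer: I*sqrt(169666) ≈ 411.91*I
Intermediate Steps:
N(A) = 45
n = -169711
sqrt(N(z) + n) = sqrt(45 - 169711) = sqrt(-169666) = I*sqrt(169666)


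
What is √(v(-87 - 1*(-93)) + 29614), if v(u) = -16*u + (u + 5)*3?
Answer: √29551 ≈ 171.90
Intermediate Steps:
v(u) = 15 - 13*u (v(u) = -16*u + (5 + u)*3 = -16*u + (15 + 3*u) = 15 - 13*u)
√(v(-87 - 1*(-93)) + 29614) = √((15 - 13*(-87 - 1*(-93))) + 29614) = √((15 - 13*(-87 + 93)) + 29614) = √((15 - 13*6) + 29614) = √((15 - 78) + 29614) = √(-63 + 29614) = √29551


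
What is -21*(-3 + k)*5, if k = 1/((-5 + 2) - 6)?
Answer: 980/3 ≈ 326.67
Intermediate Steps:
k = -⅑ (k = 1/(-3 - 6) = 1/(-9) = -⅑ ≈ -0.11111)
-21*(-3 + k)*5 = -21*(-3 - ⅑)*5 = -(-196)*5/3 = -21*(-140/9) = 980/3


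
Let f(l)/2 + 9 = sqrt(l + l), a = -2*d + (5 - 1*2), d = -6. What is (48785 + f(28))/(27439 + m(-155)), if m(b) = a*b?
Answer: 48767/25114 + 2*sqrt(14)/12557 ≈ 1.9424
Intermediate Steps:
a = 15 (a = -2*(-6) + (5 - 1*2) = 12 + (5 - 2) = 12 + 3 = 15)
f(l) = -18 + 2*sqrt(2)*sqrt(l) (f(l) = -18 + 2*sqrt(l + l) = -18 + 2*sqrt(2*l) = -18 + 2*(sqrt(2)*sqrt(l)) = -18 + 2*sqrt(2)*sqrt(l))
m(b) = 15*b
(48785 + f(28))/(27439 + m(-155)) = (48785 + (-18 + 2*sqrt(2)*sqrt(28)))/(27439 + 15*(-155)) = (48785 + (-18 + 2*sqrt(2)*(2*sqrt(7))))/(27439 - 2325) = (48785 + (-18 + 4*sqrt(14)))/25114 = (48767 + 4*sqrt(14))*(1/25114) = 48767/25114 + 2*sqrt(14)/12557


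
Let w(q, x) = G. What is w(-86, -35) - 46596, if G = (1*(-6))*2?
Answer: -46608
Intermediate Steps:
G = -12 (G = -6*2 = -12)
w(q, x) = -12
w(-86, -35) - 46596 = -12 - 46596 = -46608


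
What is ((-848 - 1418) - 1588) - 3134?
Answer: -6988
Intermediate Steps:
((-848 - 1418) - 1588) - 3134 = (-2266 - 1588) - 3134 = -3854 - 3134 = -6988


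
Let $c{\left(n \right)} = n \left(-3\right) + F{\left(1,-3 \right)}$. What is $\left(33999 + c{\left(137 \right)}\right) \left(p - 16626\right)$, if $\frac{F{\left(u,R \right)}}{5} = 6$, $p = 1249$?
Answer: $-516943986$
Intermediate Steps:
$F{\left(u,R \right)} = 30$ ($F{\left(u,R \right)} = 5 \cdot 6 = 30$)
$c{\left(n \right)} = 30 - 3 n$ ($c{\left(n \right)} = n \left(-3\right) + 30 = - 3 n + 30 = 30 - 3 n$)
$\left(33999 + c{\left(137 \right)}\right) \left(p - 16626\right) = \left(33999 + \left(30 - 411\right)\right) \left(1249 - 16626\right) = \left(33999 + \left(30 - 411\right)\right) \left(-15377\right) = \left(33999 - 381\right) \left(-15377\right) = 33618 \left(-15377\right) = -516943986$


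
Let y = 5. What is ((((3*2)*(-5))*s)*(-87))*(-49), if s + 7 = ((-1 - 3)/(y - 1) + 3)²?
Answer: 383670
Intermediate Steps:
s = -3 (s = -7 + ((-1 - 3)/(5 - 1) + 3)² = -7 + (-4/4 + 3)² = -7 + (-4*¼ + 3)² = -7 + (-1 + 3)² = -7 + 2² = -7 + 4 = -3)
((((3*2)*(-5))*s)*(-87))*(-49) = ((((3*2)*(-5))*(-3))*(-87))*(-49) = (((6*(-5))*(-3))*(-87))*(-49) = (-30*(-3)*(-87))*(-49) = (90*(-87))*(-49) = -7830*(-49) = 383670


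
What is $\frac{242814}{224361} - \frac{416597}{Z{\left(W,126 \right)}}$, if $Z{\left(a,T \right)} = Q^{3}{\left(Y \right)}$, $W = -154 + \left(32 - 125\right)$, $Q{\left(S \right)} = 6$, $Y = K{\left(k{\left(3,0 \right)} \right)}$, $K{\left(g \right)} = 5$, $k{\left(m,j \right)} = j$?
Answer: $- \frac{10379519077}{5384664} \approx -1927.6$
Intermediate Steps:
$Y = 5$
$W = -247$ ($W = -154 + \left(32 - 125\right) = -154 - 93 = -247$)
$Z{\left(a,T \right)} = 216$ ($Z{\left(a,T \right)} = 6^{3} = 216$)
$\frac{242814}{224361} - \frac{416597}{Z{\left(W,126 \right)}} = \frac{242814}{224361} - \frac{416597}{216} = 242814 \cdot \frac{1}{224361} - \frac{416597}{216} = \frac{80938}{74787} - \frac{416597}{216} = - \frac{10379519077}{5384664}$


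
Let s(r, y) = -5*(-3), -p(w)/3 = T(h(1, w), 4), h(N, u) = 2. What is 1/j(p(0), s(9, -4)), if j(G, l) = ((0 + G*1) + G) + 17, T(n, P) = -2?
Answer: 1/29 ≈ 0.034483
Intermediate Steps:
p(w) = 6 (p(w) = -3*(-2) = 6)
s(r, y) = 15
j(G, l) = 17 + 2*G (j(G, l) = ((0 + G) + G) + 17 = (G + G) + 17 = 2*G + 17 = 17 + 2*G)
1/j(p(0), s(9, -4)) = 1/(17 + 2*6) = 1/(17 + 12) = 1/29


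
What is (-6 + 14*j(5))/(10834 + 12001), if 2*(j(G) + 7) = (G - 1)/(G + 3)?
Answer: -201/45670 ≈ -0.0044011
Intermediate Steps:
j(G) = -7 + (-1 + G)/(2*(3 + G)) (j(G) = -7 + ((G - 1)/(G + 3))/2 = -7 + ((-1 + G)/(3 + G))/2 = -7 + (-1 + G)/(2*(3 + G)))
(-6 + 14*j(5))/(10834 + 12001) = (-6 + 14*((-43 - 13*5)/(2*(3 + 5))))/(10834 + 12001) = (-6 + 14*((½)*(-43 - 65)/8))/22835 = (-6 + 14*((½)*(⅛)*(-108)))*(1/22835) = (-6 + 14*(-27/4))*(1/22835) = (-6 - 189/2)*(1/22835) = -201/2*1/22835 = -201/45670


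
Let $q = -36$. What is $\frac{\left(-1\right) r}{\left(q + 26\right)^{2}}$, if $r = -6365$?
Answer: $\frac{1273}{20} \approx 63.65$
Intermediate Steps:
$\frac{\left(-1\right) r}{\left(q + 26\right)^{2}} = \frac{\left(-1\right) \left(-6365\right)}{\left(-36 + 26\right)^{2}} = \frac{6365}{\left(-10\right)^{2}} = \frac{6365}{100} = 6365 \cdot \frac{1}{100} = \frac{1273}{20}$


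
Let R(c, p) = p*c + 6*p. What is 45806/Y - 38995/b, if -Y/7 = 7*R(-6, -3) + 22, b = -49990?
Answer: -228383671/769846 ≈ -296.66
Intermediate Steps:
R(c, p) = 6*p + c*p (R(c, p) = c*p + 6*p = 6*p + c*p)
Y = -154 (Y = -7*(7*(-3*(6 - 6)) + 22) = -7*(7*(-3*0) + 22) = -7*(7*0 + 22) = -7*(0 + 22) = -7*22 = -154)
45806/Y - 38995/b = 45806/(-154) - 38995/(-49990) = 45806*(-1/154) - 38995*(-1/49990) = -22903/77 + 7799/9998 = -228383671/769846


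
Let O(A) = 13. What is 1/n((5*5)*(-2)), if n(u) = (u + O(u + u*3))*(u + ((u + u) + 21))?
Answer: 1/4773 ≈ 0.00020951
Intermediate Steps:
n(u) = (13 + u)*(21 + 3*u) (n(u) = (u + 13)*(u + ((u + u) + 21)) = (13 + u)*(u + (2*u + 21)) = (13 + u)*(u + (21 + 2*u)) = (13 + u)*(21 + 3*u))
1/n((5*5)*(-2)) = 1/(273 + 3*((5*5)*(-2))² + 60*((5*5)*(-2))) = 1/(273 + 3*(25*(-2))² + 60*(25*(-2))) = 1/(273 + 3*(-50)² + 60*(-50)) = 1/(273 + 3*2500 - 3000) = 1/(273 + 7500 - 3000) = 1/4773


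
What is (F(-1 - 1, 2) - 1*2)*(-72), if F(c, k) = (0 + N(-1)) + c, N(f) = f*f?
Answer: 216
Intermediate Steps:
N(f) = f²
F(c, k) = 1 + c (F(c, k) = (0 + (-1)²) + c = (0 + 1) + c = 1 + c)
(F(-1 - 1, 2) - 1*2)*(-72) = ((1 + (-1 - 1)) - 1*2)*(-72) = ((1 - 2) - 2)*(-72) = (-1 - 2)*(-72) = -3*(-72) = 216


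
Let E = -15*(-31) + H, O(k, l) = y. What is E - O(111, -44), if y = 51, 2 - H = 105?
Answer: 311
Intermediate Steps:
H = -103 (H = 2 - 1*105 = 2 - 105 = -103)
O(k, l) = 51
E = 362 (E = -15*(-31) - 103 = 465 - 103 = 362)
E - O(111, -44) = 362 - 1*51 = 362 - 51 = 311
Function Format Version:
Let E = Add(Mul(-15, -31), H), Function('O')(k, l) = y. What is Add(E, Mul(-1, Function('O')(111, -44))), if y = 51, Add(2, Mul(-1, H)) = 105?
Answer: 311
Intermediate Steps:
H = -103 (H = Add(2, Mul(-1, 105)) = Add(2, -105) = -103)
Function('O')(k, l) = 51
E = 362 (E = Add(Mul(-15, -31), -103) = Add(465, -103) = 362)
Add(E, Mul(-1, Function('O')(111, -44))) = Add(362, Mul(-1, 51)) = Add(362, -51) = 311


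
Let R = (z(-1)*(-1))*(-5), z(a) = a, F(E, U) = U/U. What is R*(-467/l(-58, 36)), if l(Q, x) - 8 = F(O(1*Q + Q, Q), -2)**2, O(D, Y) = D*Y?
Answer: 2335/9 ≈ 259.44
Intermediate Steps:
F(E, U) = 1
l(Q, x) = 9 (l(Q, x) = 8 + 1**2 = 8 + 1 = 9)
R = -5 (R = -1*(-1)*(-5) = 1*(-5) = -5)
R*(-467/l(-58, 36)) = -(-2335)/9 = -5*(-467/9) = 2335/9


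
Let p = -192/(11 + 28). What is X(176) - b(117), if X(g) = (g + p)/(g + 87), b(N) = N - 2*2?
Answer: -384123/3419 ≈ -112.35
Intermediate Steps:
p = -64/13 (p = -192/39 = -192*1/39 = -64/13 ≈ -4.9231)
b(N) = -4 + N (b(N) = N - 4 = -4 + N)
X(g) = (-64/13 + g)/(87 + g) (X(g) = (g - 64/13)/(g + 87) = (-64/13 + g)/(87 + g))
X(176) - b(117) = (-64/13 + 176)/(87 + 176) - (-4 + 117) = (2224/13)/263 - 1*113 = (1/263)*(2224/13) - 113 = 2224/3419 - 113 = -384123/3419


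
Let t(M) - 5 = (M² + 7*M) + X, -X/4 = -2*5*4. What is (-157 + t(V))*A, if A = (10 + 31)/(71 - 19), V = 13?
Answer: 2747/13 ≈ 211.31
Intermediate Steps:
X = 160 (X = -4*(-2*5)*4 = -(-40)*4 = -4*(-40) = 160)
A = 41/52 ≈ 0.78846
t(M) = 165 + M² + 7*M (t(M) = 5 + ((M² + 7*M) + 160) = 5 + (160 + M² + 7*M) = 165 + M² + 7*M)
(-157 + t(V))*A = (-157 + (165 + 13² + 7*13))*(41/52) = (-157 + (165 + 169 + 91))*(41/52) = (-157 + 425)*(41/52) = 268*(41/52) = 2747/13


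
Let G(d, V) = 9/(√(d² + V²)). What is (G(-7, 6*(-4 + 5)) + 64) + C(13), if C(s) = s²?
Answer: 233 + 9*√85/85 ≈ 233.98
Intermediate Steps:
G(d, V) = 9/√(V² + d²) (G(d, V) = 9/(√(V² + d²)) = 9/√(V² + d²))
(G(-7, 6*(-4 + 5)) + 64) + C(13) = (9/√((6*(-4 + 5))² + (-7)²) + 64) + 13² = (9/√((6*1)² + 49) + 64) + 169 = (9/√(6² + 49) + 64) + 169 = (9/√(36 + 49) + 64) + 169 = (9/√85 + 64) + 169 = (9*(√85/85) + 64) + 169 = (9*√85/85 + 64) + 169 = (64 + 9*√85/85) + 169 = 233 + 9*√85/85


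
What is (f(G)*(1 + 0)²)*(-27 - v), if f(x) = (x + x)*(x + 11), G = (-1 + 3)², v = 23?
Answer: -6000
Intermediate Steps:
G = 4 (G = 2² = 4)
f(x) = 2*x*(11 + x) (f(x) = (2*x)*(11 + x) = 2*x*(11 + x))
(f(G)*(1 + 0)²)*(-27 - v) = ((2*4*(11 + 4))*(1 + 0)²)*(-27 - 1*23) = ((2*4*15)*1²)*(-27 - 23) = (120*1)*(-50) = 120*(-50) = -6000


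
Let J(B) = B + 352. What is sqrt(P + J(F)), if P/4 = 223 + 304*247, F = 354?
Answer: 15*sqrt(1342) ≈ 549.50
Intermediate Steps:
P = 301244 (P = 4*(223 + 304*247) = 4*(223 + 75088) = 4*75311 = 301244)
J(B) = 352 + B
sqrt(P + J(F)) = sqrt(301244 + (352 + 354)) = sqrt(301244 + 706) = sqrt(301950) = 15*sqrt(1342)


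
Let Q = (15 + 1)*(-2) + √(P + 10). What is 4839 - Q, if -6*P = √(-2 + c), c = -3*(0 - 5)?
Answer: 4871 - √(360 - 6*√13)/6 ≈ 4867.9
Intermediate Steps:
c = 15 (c = -3*(-5) = 15)
P = -√13/6 (P = -√(-2 + 15)/6 = -√13/6 ≈ -0.60093)
Q = -32 + √(10 - √13/6) (Q = (15 + 1)*(-2) + √(-√13/6 + 10) = 16*(-2) + √(10 - √13/6) = -32 + √(10 - √13/6) ≈ -28.934)
4839 - Q = 4839 - (-32 + √(360 - 6*√13)/6) = 4839 + (32 - √(360 - 6*√13)/6) = 4871 - √(360 - 6*√13)/6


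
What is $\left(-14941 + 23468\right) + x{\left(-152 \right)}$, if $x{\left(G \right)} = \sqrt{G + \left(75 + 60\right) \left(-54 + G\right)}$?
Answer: $8527 + i \sqrt{27962} \approx 8527.0 + 167.22 i$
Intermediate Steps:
$x{\left(G \right)} = \sqrt{-7290 + 136 G}$ ($x{\left(G \right)} = \sqrt{G + 135 \left(-54 + G\right)} = \sqrt{G + \left(-7290 + 135 G\right)} = \sqrt{-7290 + 136 G}$)
$\left(-14941 + 23468\right) + x{\left(-152 \right)} = \left(-14941 + 23468\right) + \sqrt{-7290 + 136 \left(-152\right)} = 8527 + \sqrt{-7290 - 20672} = 8527 + \sqrt{-27962} = 8527 + i \sqrt{27962}$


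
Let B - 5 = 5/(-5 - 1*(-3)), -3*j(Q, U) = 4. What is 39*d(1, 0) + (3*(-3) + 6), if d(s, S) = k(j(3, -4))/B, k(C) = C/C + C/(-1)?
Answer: 167/5 ≈ 33.400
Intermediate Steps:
j(Q, U) = -4/3 (j(Q, U) = -⅓*4 = -4/3)
k(C) = 1 - C (k(C) = 1 + C*(-1) = 1 - C)
B = 5/2 (B = 5 + 5/(-5 - 1*(-3)) = 5 + 5/(-5 + 3) = 5 + 5/(-2) = 5 + 5*(-½) = 5 - 5/2 = 5/2 ≈ 2.5000)
d(s, S) = 14/15 (d(s, S) = (1 - 1*(-4/3))/(5/2) = (1 + 4/3)*(⅖) = (7/3)*(⅖) = 14/15)
39*d(1, 0) + (3*(-3) + 6) = 39*(14/15) + (3*(-3) + 6) = 182/5 + (-9 + 6) = 182/5 - 3 = 167/5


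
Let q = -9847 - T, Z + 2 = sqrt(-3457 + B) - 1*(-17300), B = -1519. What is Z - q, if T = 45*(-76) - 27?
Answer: 23698 + 4*I*sqrt(311) ≈ 23698.0 + 70.541*I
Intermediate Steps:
Z = 17298 + 4*I*sqrt(311) (Z = -2 + (sqrt(-3457 - 1519) - 1*(-17300)) = -2 + (sqrt(-4976) + 17300) = -2 + (4*I*sqrt(311) + 17300) = -2 + (17300 + 4*I*sqrt(311)) = 17298 + 4*I*sqrt(311) ≈ 17298.0 + 70.541*I)
T = -3447 (T = -3420 - 27 = -3447)
q = -6400 (q = -9847 - 1*(-3447) = -9847 + 3447 = -6400)
Z - q = (17298 + 4*I*sqrt(311)) - 1*(-6400) = (17298 + 4*I*sqrt(311)) + 6400 = 23698 + 4*I*sqrt(311)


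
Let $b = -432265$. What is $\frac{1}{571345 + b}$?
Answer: $\frac{1}{139080} \approx 7.1901 \cdot 10^{-6}$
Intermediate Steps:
$\frac{1}{571345 + b} = \frac{1}{571345 - 432265} = \frac{1}{139080}$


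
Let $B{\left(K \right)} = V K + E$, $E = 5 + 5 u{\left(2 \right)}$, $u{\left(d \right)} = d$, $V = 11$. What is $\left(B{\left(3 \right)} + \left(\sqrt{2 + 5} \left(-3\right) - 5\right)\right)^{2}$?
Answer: $1912 - 258 \sqrt{7} \approx 1229.4$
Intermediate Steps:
$E = 15$ ($E = 5 + 5 \cdot 2 = 5 + 10 = 15$)
$B{\left(K \right)} = 15 + 11 K$ ($B{\left(K \right)} = 11 K + 15 = 15 + 11 K$)
$\left(B{\left(3 \right)} + \left(\sqrt{2 + 5} \left(-3\right) - 5\right)\right)^{2} = \left(\left(15 + 11 \cdot 3\right) + \left(\sqrt{2 + 5} \left(-3\right) - 5\right)\right)^{2} = \left(\left(15 + 33\right) + \left(\sqrt{7} \left(-3\right) - 5\right)\right)^{2} = \left(48 - \left(5 + 3 \sqrt{7}\right)\right)^{2} = \left(43 - 3 \sqrt{7}\right)^{2}$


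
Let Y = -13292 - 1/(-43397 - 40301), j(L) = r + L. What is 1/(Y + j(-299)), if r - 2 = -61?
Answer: -83698/1142477699 ≈ -7.3260e-5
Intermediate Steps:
r = -59 (r = 2 - 61 = -59)
j(L) = -59 + L
Y = -1112513815/83698 (Y = -13292 - 1/(-83698) = -13292 - 1*(-1/83698) = -13292 + 1/83698 = -1112513815/83698 ≈ -13292.)
1/(Y + j(-299)) = 1/(-1112513815/83698 + (-59 - 299)) = 1/(-1112513815/83698 - 358) = 1/(-1142477699/83698) = -83698/1142477699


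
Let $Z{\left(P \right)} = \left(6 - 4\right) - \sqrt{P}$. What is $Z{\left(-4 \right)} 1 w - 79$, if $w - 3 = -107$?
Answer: $-287 + 208 i \approx -287.0 + 208.0 i$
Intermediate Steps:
$Z{\left(P \right)} = 2 - \sqrt{P}$
$w = -104$ ($w = 3 - 107 = -104$)
$Z{\left(-4 \right)} 1 w - 79 = \left(2 - \sqrt{-4}\right) 1 \left(-104\right) - 79 = \left(2 - 2 i\right) 1 \left(-104\right) - 79 = \left(2 - 2 i\right) \left(-104\right) - 79 = \left(-208 + 208 i\right) - 79 = -287 + 208 i$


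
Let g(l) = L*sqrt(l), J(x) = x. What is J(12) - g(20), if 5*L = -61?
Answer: 12 + 122*sqrt(5)/5 ≈ 66.560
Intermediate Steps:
L = -61/5 (L = (1/5)*(-61) = -61/5 ≈ -12.200)
g(l) = -61*sqrt(l)/5
J(12) - g(20) = 12 - (-61)*sqrt(20)/5 = 12 - (-61)*2*sqrt(5)/5 = 12 - (-122)*sqrt(5)/5 = 12 + 122*sqrt(5)/5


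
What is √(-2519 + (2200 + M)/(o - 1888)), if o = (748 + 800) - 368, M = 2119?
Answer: I*√316435467/354 ≈ 50.25*I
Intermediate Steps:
o = 1180 (o = 1548 - 368 = 1180)
√(-2519 + (2200 + M)/(o - 1888)) = √(-2519 + (2200 + 2119)/(1180 - 1888)) = √(-2519 + 4319/(-708)) = √(-2519 + 4319*(-1/708)) = √(-2519 - 4319/708) = √(-1787771/708) = I*√316435467/354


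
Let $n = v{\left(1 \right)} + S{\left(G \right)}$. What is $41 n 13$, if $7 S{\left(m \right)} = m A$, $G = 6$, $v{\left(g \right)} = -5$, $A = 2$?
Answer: $- \frac{12259}{7} \approx -1751.3$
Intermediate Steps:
$S{\left(m \right)} = \frac{2 m}{7}$ ($S{\left(m \right)} = \frac{m 2}{7} = \frac{2 m}{7}$)
$n = - \frac{23}{7}$ ($n = -5 + \frac{2}{7} \cdot 6 = -5 + \frac{12}{7} = - \frac{23}{7} \approx -3.2857$)
$41 n 13 = 41 \left(- \frac{23}{7}\right) 13 = \left(- \frac{943}{7}\right) 13 = - \frac{12259}{7}$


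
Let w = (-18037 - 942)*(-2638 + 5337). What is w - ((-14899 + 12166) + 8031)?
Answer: -51229619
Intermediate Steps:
w = -51224321 (w = -18979*2699 = -51224321)
w - ((-14899 + 12166) + 8031) = -51224321 - ((-14899 + 12166) + 8031) = -51224321 - (-2733 + 8031) = -51224321 - 1*5298 = -51224321 - 5298 = -51229619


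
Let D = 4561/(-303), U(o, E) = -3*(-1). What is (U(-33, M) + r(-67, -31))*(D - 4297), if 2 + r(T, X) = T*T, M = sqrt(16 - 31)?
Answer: -5866418480/303 ≈ -1.9361e+7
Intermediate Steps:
M = I*sqrt(15) (M = sqrt(-15) = I*sqrt(15) ≈ 3.873*I)
U(o, E) = 3
r(T, X) = -2 + T**2 (r(T, X) = -2 + T*T = -2 + T**2)
D = -4561/303 (D = 4561*(-1/303) = -4561/303 ≈ -15.053)
(U(-33, M) + r(-67, -31))*(D - 4297) = (3 + (-2 + (-67)**2))*(-4561/303 - 4297) = (3 + (-2 + 4489))*(-1306552/303) = (3 + 4487)*(-1306552/303) = 4490*(-1306552/303) = -5866418480/303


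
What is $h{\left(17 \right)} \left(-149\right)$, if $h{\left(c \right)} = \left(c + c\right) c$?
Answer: $-86122$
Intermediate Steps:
$h{\left(c \right)} = 2 c^{2}$ ($h{\left(c \right)} = 2 c c = 2 c^{2}$)
$h{\left(17 \right)} \left(-149\right) = 2 \cdot 17^{2} \left(-149\right) = 2 \cdot 289 \left(-149\right) = 578 \left(-149\right) = -86122$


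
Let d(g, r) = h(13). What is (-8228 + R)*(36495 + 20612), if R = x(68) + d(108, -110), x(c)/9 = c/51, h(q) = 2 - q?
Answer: -469819289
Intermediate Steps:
d(g, r) = -11 (d(g, r) = 2 - 1*13 = 2 - 13 = -11)
x(c) = 3*c/17 (x(c) = 9*(c/51) = 3*c/17)
R = 1 (R = (3/17)*68 - 11 = 12 - 11 = 1)
(-8228 + R)*(36495 + 20612) = (-8228 + 1)*(36495 + 20612) = -8227*57107 = -469819289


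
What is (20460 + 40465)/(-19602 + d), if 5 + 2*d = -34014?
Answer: -121850/73223 ≈ -1.6641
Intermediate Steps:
d = -34019/2 (d = -5/2 + (1/2)*(-34014) = -5/2 - 17007 = -34019/2 ≈ -17010.)
(20460 + 40465)/(-19602 + d) = (20460 + 40465)/(-19602 - 34019/2) = 60925/(-73223/2) = 60925*(-2/73223) = -121850/73223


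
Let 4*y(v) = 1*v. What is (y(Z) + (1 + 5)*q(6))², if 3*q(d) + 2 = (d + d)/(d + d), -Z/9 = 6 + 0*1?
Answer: 961/4 ≈ 240.25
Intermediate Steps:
Z = -54 (Z = -9*(6 + 0*1) = -9*(6 + 0) = -9*6 = -54)
q(d) = -⅓ (q(d) = -⅔ + ((d + d)/(d + d))/3 = -⅔ + ((2*d)/((2*d)))/3 = -⅔ + ((2*d)*(1/(2*d)))/3 = -⅔ + (⅓)*1 = -⅔ + ⅓ = -⅓)
y(v) = v/4 (y(v) = (1*v)/4 = v/4)
(y(Z) + (1 + 5)*q(6))² = ((¼)*(-54) + (1 + 5)*(-⅓))² = (-27/2 + 6*(-⅓))² = (-27/2 - 2)² = (-31/2)² = 961/4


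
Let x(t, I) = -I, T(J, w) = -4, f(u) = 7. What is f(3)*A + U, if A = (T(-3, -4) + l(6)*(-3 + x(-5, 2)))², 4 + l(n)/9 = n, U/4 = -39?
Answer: 61696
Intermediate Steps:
U = -156 (U = 4*(-39) = -156)
l(n) = -36 + 9*n
A = 8836 (A = (-4 + (-36 + 9*6)*(-3 - 1*2))² = (-4 + (-36 + 54)*(-3 - 2))² = (-4 + 18*(-5))² = (-4 - 90)² = (-94)² = 8836)
f(3)*A + U = 7*8836 - 156 = 61852 - 156 = 61696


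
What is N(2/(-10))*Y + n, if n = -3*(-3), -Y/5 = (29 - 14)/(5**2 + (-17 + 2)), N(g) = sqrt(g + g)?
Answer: 9 - 3*I*sqrt(10)/2 ≈ 9.0 - 4.7434*I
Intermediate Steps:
N(g) = sqrt(2)*sqrt(g) (N(g) = sqrt(2*g) = sqrt(2)*sqrt(g))
Y = -15/2 (Y = -5*(29 - 14)/(5**2 + (-17 + 2)) = -75/(25 - 15) = -75/10 = -5*3/2 = -15/2 ≈ -7.5000)
n = 9
N(2/(-10))*Y + n = (sqrt(2)*sqrt(2/(-10)))*(-15/2) + 9 = (sqrt(2)*sqrt(2*(-1/10)))*(-15/2) + 9 = (sqrt(2)*sqrt(-1/5))*(-15/2) + 9 = (sqrt(2)*(I*sqrt(5)/5))*(-15/2) + 9 = (I*sqrt(10)/5)*(-15/2) + 9 = -3*I*sqrt(10)/2 + 9 = 9 - 3*I*sqrt(10)/2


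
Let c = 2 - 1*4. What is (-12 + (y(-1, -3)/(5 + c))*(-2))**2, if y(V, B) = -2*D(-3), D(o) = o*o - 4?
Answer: 256/9 ≈ 28.444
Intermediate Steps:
D(o) = -4 + o**2 (D(o) = o**2 - 4 = -4 + o**2)
y(V, B) = -10 (y(V, B) = -2*(-4 + (-3)**2) = -2*(-4 + 9) = -2*5 = -10)
c = -2 (c = 2 - 4 = -2)
(-12 + (y(-1, -3)/(5 + c))*(-2))**2 = (-12 - 10/(5 - 2)*(-2))**2 = (-12 - 10/3*(-2))**2 = (-12 + 20/3)**2 = (-16/3)**2 = 256/9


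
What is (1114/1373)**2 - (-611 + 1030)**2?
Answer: -330953891373/1885129 ≈ -1.7556e+5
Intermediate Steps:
(1114/1373)**2 - (-611 + 1030)**2 = (1114*(1/1373))**2 - 1*419**2 = (1114/1373)**2 - 1*175561 = 1240996/1885129 - 175561 = -330953891373/1885129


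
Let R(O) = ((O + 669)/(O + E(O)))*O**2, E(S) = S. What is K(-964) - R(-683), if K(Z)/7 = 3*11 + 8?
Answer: -4494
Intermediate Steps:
R(O) = O*(669 + O)/2 (R(O) = ((O + 669)/(O + O))*O**2 = ((669 + O)/((2*O)))*O**2 = ((669 + O)*(1/(2*O)))*O**2 = ((669 + O)/(2*O))*O**2 = O*(669 + O)/2)
K(Z) = 287 (K(Z) = 7*(3*11 + 8) = 7*(33 + 8) = 7*41 = 287)
K(-964) - R(-683) = 287 - (-683)*(669 - 683)/2 = 287 - (-683)*(-14)/2 = 287 - 1*4781 = 287 - 4781 = -4494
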